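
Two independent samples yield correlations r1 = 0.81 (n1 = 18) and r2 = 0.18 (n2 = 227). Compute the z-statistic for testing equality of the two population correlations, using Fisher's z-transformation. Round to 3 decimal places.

z1 = atanh(0.81) = 1.127029,  z2 = atanh(0.18) = 0.181983
SE = √(1/(n1−3) + 1/(n2−3)) = √(1/15 + 1/224) = √(0.0666667 + 0.0044643) = √0.0711310 = 0.266704
z = (z1 − z2)/SE = (1.127029 − 0.181983) / 0.266704 = 0.945046 / 0.266704 = 3.543

3.543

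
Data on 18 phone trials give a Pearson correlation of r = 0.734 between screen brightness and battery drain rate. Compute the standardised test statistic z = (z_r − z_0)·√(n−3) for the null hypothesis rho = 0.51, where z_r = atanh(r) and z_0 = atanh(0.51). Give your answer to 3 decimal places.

1.451

Fisher z: atanh(0.734) = 0.937345, atanh(0.51) = 0.562730
z = (z_r − z_0)·√(n−3) = (0.937345 − 0.562730)·√15 = 0.374615 · 3.872983 = 1.451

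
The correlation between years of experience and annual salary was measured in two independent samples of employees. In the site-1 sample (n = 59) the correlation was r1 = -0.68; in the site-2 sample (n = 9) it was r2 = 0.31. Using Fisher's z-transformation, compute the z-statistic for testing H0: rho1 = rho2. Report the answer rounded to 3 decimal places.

-2.676

z1 = atanh(-0.68) = -0.829114,  z2 = atanh(0.31) = 0.320545
SE = √(1/(n1−3) + 1/(n2−3)) = √(1/56 + 1/6) = √(0.0178571 + 0.1666667) = √0.1845238 = 0.429562
z = (z1 − z2)/SE = (-0.829114 − 0.320545) / 0.429562 = -1.149659 / 0.429562 = -2.676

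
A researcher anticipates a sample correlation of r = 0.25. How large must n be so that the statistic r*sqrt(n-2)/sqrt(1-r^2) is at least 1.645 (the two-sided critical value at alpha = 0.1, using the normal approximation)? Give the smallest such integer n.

43

Need r·√(n−2)/√(1−r²) ≥ 1.645
√(n−2) ≥ 1.645·√(1−0.0625) / 0.25 = 1.645·0.968246 / 0.25 = 6.3711
n−2 ≥ 40.5909  ⇒  n ≥ 42.5909
Smallest integer n = 43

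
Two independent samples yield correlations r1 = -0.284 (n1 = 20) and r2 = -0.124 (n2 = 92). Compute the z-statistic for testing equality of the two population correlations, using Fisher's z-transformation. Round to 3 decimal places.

Fisher z-transforms: z1 = atanh(-0.284) = -0.292028, z2 = atanh(-0.124) = -0.124641; difference d = -0.167387
Var(d) = 1/17 + 1/89 = 0.0588235 + 0.0112360 = 0.0700595
z = d/√Var(d) = -0.167387 / √0.0700595 = -0.167387 / 0.264688 = -0.632

-0.632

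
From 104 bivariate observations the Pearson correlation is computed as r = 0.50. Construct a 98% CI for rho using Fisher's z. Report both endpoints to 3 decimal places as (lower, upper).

Fisher z: z_r = atanh(r) = ½·ln((1+0.50)/(1−0.50)) = 0.549306
SE(z) = 1/√(n−3) = 1/√101 = 0.099504
98% ⇒ z* = 2.326; margin = 2.326·0.099504 = 0.231446
CI on z-scale: (0.317860, 0.780752)
Back-transform: tanh(0.317860) = 0.307571, tanh(0.780752) = 0.653138

(0.308, 0.653)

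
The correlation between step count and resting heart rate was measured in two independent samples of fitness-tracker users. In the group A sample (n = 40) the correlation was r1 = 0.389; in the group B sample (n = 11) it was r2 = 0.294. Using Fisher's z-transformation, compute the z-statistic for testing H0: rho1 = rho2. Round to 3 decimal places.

z1 = atanh(0.389) = 0.410621,  z2 = atanh(0.294) = 0.302939
SE = √(1/(n1−3) + 1/(n2−3)) = √(1/37 + 1/8) = √(0.0270270 + 0.1250000) = √0.1520270 = 0.389906
z = (z1 − z2)/SE = (0.410621 − 0.302939) / 0.389906 = 0.107682 / 0.389906 = 0.276

0.276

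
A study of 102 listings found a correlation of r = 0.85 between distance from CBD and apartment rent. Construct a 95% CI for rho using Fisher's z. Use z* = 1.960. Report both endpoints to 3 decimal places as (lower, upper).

Fisher z: z_r = atanh(r) = ½·ln((1+0.85)/(1−0.85)) = 1.256153
SE(z) = 1/√(n−3) = 1/√99 = 0.100504
95% ⇒ z* = 1.960; margin = 1.960·0.100504 = 0.196988
CI on z-scale: (1.059165, 1.453141)
Back-transform: tanh(1.059165) = 0.785344, tanh(1.453141) = 0.896312

(0.785, 0.896)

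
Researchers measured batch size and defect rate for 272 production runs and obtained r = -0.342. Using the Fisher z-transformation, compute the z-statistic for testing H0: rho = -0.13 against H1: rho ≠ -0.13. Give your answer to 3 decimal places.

-3.700

z_r = atanh(-0.342) = -0.356356,  z_0 = atanh(-0.13) = -0.130740
SE = 1/√(n−3) = 1/√269 = 0.060971
z = (z_r − z_0)/SE = (-0.356356 − (-0.130740)) / 0.060971 = -0.225616 / 0.060971 = -3.700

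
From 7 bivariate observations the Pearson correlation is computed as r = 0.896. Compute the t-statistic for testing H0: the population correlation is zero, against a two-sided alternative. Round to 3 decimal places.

1 − r² = 1 − 0.802816 = 0.197184;  √(1−r²) = 0.444054
√(n−2) = √5 = 2.236068
t = r·√(n−2)/√(1−r²) = 0.896 · 2.236068 / 0.444054 = 4.512

4.512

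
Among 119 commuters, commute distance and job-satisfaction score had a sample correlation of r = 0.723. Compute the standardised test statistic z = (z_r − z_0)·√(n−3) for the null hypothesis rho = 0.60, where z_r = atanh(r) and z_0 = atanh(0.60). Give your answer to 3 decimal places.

2.378

Fisher z: atanh(0.723) = 0.913902, atanh(0.60) = 0.693147
z = (z_r − z_0)·√(n−3) = (0.913902 − 0.693147)·√116 = 0.220755 · 10.770330 = 2.378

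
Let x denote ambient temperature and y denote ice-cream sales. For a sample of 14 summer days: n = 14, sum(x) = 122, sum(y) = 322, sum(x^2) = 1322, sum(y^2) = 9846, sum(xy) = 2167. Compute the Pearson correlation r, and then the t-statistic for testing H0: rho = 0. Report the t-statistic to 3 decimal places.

S_xy = nΣxy − ΣxΣy = 14·2167 − 122·322 = 30338 − 39284 = -8946
S_xx = nΣx² − (Σx)² = 14·1322 − 122² = 18508 − 14884 = 3624
S_yy = nΣy² − (Σy)² = 14·9846 − 322² = 137844 − 103684 = 34160
r = S_xy / √(S_xx·S_yy) = -8946 / √(3624·34160) = -8946 / √123795840 = -8946 / 11126.3579 = -0.8040
t = r·√(n−2)/√(1−r²) = -0.8040·√12 / √(1−0.646416) = -2.785138 / 0.594629 = -4.684

-4.684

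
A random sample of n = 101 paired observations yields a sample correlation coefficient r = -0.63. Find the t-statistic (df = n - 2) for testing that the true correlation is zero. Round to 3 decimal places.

-8.072

1 − r² = 1 − 0.3969 = 0.6031;  √(1−r²) = 0.776595
√(n−2) = √99 = 9.949874
t = r·√(n−2)/√(1−r²) = -0.63 · 9.949874 / 0.776595 = -8.072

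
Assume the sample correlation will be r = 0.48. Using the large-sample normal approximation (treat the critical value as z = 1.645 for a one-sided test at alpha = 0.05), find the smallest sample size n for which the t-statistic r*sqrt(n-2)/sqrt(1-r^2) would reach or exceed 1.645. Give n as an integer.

12

r√(n−2)/√(1−r²) ≥ 1.645  ⇔  n−2 ≥ (1.645)²·(1−r²)/r²
(1−r²)/r² = (1−0.2304)/0.2304 = 3.3403
n ≥ 2 + 2.706025·3.3403 = 2 + 9.0389 = 11.0389
⌈11.0389⌉ = 12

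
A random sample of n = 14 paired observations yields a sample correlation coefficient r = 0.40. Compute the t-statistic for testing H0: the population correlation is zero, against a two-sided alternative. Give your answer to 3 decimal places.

1.512

1 − r² = 1 − 0.1600 = 0.8400;  √(1−r²) = 0.916515
√(n−2) = √12 = 3.464102
t = r·√(n−2)/√(1−r²) = 0.40 · 3.464102 / 0.916515 = 1.512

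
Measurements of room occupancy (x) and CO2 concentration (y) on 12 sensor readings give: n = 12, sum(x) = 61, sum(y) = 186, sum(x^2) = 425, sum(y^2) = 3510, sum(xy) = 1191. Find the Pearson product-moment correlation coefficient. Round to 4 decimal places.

Numerator: nΣxy − (Σx)(Σy) = 12·1191 − (61)(186) = 2946
Denominator: √[(nΣx²−(Σx)²)(nΣy²−(Σy)²)]
  nΣx²−(Σx)² = 12·425 − 3721 = 1379;  nΣy²−(Σy)² = 12·3510 − 34596 = 7524
  √(1379·7524) = √10375596 = 3221.1172
r = 2946 / 3221.1172 = 0.9146

0.9146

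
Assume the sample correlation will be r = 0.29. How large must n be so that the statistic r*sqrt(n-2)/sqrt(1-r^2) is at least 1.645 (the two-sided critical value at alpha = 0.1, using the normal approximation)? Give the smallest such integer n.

r√(n−2)/√(1−r²) ≥ 1.645  ⇔  n−2 ≥ (1.645)²·(1−r²)/r²
(1−r²)/r² = (1−0.0841)/0.0841 = 10.8906
n ≥ 2 + 2.706025·10.8906 = 2 + 29.4702 = 31.4702
⌈31.4702⌉ = 32

32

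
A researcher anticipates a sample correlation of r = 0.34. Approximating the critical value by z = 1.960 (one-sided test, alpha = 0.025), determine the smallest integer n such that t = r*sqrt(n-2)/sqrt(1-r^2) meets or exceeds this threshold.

32

Need r·√(n−2)/√(1−r²) ≥ 1.960
√(n−2) ≥ 1.960·√(1−0.1156) / 0.34 = 1.960·0.940425 / 0.34 = 5.4213
n−2 ≥ 29.3905  ⇒  n ≥ 31.3905
Smallest integer n = 32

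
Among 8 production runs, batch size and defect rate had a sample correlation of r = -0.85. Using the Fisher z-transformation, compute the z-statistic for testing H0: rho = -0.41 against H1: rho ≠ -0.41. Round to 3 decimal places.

-1.835

Fisher z: atanh(-0.85) = -1.256153, atanh(-0.41) = -0.435611
z = (z_r − z_0)·√(n−3) = (-1.256153 − (-0.435611))·√5 = -0.820542 · 2.236068 = -1.835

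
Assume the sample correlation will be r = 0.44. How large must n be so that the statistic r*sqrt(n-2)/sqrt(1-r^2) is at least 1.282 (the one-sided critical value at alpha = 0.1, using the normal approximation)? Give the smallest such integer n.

9

r√(n−2)/√(1−r²) ≥ 1.282  ⇔  n−2 ≥ (1.282)²·(1−r²)/r²
(1−r²)/r² = (1−0.1936)/0.1936 = 4.1653
n ≥ 2 + 1.643524·4.1653 = 2 + 6.8458 = 8.8458
⌈8.8458⌉ = 9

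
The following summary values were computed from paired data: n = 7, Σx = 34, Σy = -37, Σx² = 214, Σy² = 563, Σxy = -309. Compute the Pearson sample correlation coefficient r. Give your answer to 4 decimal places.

-0.9649

Numerator: nΣxy − (Σx)(Σy) = 7·(-309) − (34)(-37) = -905
Denominator: √[(nΣx²−(Σx)²)(nΣy²−(Σy)²)]
  nΣx²−(Σx)² = 7·214 − 1156 = 342;  nΣy²−(Σy)² = 7·563 − 1369 = 2572
  √(342·2572) = √879624 = 937.8827
r = -905 / 937.8827 = -0.9649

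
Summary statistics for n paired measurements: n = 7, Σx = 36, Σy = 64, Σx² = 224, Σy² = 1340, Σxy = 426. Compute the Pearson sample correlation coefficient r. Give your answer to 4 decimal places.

Numerator: nΣxy − (Σx)(Σy) = 7·426 − (36)(64) = 678
Denominator: √[(nΣx²−(Σx)²)(nΣy²−(Σy)²)]
  nΣx²−(Σx)² = 7·224 − 1296 = 272;  nΣy²−(Σy)² = 7·1340 − 4096 = 5284
  √(272·5284) = √1437248 = 1198.8528
r = 678 / 1198.8528 = 0.5655

0.5655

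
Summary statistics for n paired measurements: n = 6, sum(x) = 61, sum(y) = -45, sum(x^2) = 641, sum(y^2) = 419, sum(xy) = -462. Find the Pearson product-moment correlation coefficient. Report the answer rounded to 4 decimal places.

Numerator: nΣxy − (Σx)(Σy) = 6·(-462) − (61)(-45) = -27
Denominator: √[(nΣx²−(Σx)²)(nΣy²−(Σy)²)]
  nΣx²−(Σx)² = 6·641 − 3721 = 125;  nΣy²−(Σy)² = 6·419 − 2025 = 489
  √(125·489) = √61125 = 247.2347
r = -27 / 247.2347 = -0.1092

-0.1092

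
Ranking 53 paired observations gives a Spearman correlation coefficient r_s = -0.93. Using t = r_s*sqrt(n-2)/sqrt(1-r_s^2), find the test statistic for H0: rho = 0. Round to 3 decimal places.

-18.069

1 − r_s² = 1 − 0.8649 = 0.1351;  √(1−r_s²) = 0.367560
√(n−2) = √51 = 7.141428
t = r_s·√(n−2)/√(1−r_s²) = -0.93 · 7.141428 / 0.367560 = -18.069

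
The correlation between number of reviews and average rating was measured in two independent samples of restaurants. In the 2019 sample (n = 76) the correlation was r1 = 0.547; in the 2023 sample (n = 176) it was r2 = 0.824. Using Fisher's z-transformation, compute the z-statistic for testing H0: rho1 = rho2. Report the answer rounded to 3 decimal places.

-3.977

Fisher z-transforms: z1 = atanh(0.547) = 0.614090, z2 = atanh(0.824) = 1.169152; difference d = -0.555062
Var(d) = 1/73 + 1/173 = 0.0136986 + 0.0057803 = 0.0194789
z = d/√Var(d) = -0.555062 / √0.0194789 = -0.555062 / 0.139567 = -3.977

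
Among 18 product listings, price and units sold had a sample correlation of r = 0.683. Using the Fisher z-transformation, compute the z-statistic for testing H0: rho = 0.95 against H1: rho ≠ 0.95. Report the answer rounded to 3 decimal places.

z_r = atanh(0.683) = 0.834716,  z_0 = atanh(0.95) = 1.831781
SE = 1/√(n−3) = 1/√15 = 0.258199
z = (z_r − z_0)/SE = (0.834716 − 1.831781) / 0.258199 = -0.997065 / 0.258199 = -3.862

-3.862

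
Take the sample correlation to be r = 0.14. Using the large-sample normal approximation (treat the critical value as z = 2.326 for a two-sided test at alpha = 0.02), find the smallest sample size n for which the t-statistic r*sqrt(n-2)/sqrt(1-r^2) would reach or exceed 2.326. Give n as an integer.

273

r√(n−2)/√(1−r²) ≥ 2.326  ⇔  n−2 ≥ (2.326)²·(1−r²)/r²
(1−r²)/r² = (1−0.0196)/0.0196 = 50.0204
n ≥ 2 + 5.410276·50.0204 = 2 + 270.6242 = 272.6242
⌈272.6242⌉ = 273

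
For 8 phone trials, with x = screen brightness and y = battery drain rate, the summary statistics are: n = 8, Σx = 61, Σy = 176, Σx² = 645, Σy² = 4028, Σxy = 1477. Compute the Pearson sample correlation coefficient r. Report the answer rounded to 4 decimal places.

0.8059

S_xy = nΣxy − ΣxΣy = 8·1477 − 61·176 = 11816 − 10736 = 1080
S_xx = nΣx² − (Σx)² = 8·645 − 61² = 5160 − 3721 = 1439
S_yy = nΣy² − (Σy)² = 8·4028 − 176² = 32224 − 30976 = 1248
r = S_xy / √(S_xx·S_yy) = 1080 / √(1439·1248) = 1080 / √1795872 = 1080 / 1340.1015 = 0.8059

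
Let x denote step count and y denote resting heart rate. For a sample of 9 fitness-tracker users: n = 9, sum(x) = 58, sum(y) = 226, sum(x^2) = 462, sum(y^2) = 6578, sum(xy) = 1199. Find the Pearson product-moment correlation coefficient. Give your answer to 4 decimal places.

S_xy = nΣxy − ΣxΣy = 9·1199 − 58·226 = 10791 − 13108 = -2317
S_xx = nΣx² − (Σx)² = 9·462 − 58² = 4158 − 3364 = 794
S_yy = nΣy² − (Σy)² = 9·6578 − 226² = 59202 − 51076 = 8126
r = S_xy / √(S_xx·S_yy) = -2317 / √(794·8126) = -2317 / √6452044 = -2317 / 2540.0874 = -0.9122

-0.9122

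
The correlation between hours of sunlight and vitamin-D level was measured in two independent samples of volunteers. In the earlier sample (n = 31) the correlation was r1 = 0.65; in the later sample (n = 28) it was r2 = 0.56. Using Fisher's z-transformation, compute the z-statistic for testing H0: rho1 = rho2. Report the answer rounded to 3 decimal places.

z1 = atanh(0.65) = 0.775299,  z2 = atanh(0.56) = 0.632833
SE = √(1/(n1−3) + 1/(n2−3)) = √(1/28 + 1/25) = √(0.0357143 + 0.0400000) = √0.0757143 = 0.275162
z = (z1 − z2)/SE = (0.775299 − 0.632833) / 0.275162 = 0.142466 / 0.275162 = 0.518

0.518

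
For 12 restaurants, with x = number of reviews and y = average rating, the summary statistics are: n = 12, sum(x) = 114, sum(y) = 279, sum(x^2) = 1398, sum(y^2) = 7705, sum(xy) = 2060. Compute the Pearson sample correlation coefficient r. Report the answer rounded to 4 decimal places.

S_xy = nΣxy − ΣxΣy = 12·2060 − 114·279 = 24720 − 31806 = -7086
S_xx = nΣx² − (Σx)² = 12·1398 − 114² = 16776 − 12996 = 3780
S_yy = nΣy² − (Σy)² = 12·7705 − 279² = 92460 − 77841 = 14619
r = S_xy / √(S_xx·S_yy) = -7086 / √(3780·14619) = -7086 / √55259820 = -7086 / 7433.6949 = -0.9532

-0.9532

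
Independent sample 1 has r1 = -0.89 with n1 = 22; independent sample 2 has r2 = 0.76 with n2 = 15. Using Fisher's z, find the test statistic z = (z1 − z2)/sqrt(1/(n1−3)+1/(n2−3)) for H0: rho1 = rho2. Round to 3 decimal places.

Fisher z-transforms: z1 = atanh(-0.89) = -1.421926, z2 = atanh(0.76) = 0.996215; difference d = -2.418141
Var(d) = 1/19 + 1/12 = 0.0526316 + 0.0833333 = 0.1359649
z = d/√Var(d) = -2.418141 / √0.1359649 = -2.418141 / 0.368734 = -6.558

-6.558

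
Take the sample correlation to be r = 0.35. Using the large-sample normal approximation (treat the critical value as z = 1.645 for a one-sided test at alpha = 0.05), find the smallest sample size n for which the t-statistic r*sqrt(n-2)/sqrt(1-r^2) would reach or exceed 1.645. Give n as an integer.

Need r·√(n−2)/√(1−r²) ≥ 1.645
√(n−2) ≥ 1.645·√(1−0.1225) / 0.35 = 1.645·0.936750 / 0.35 = 4.4027
n−2 ≥ 19.3838  ⇒  n ≥ 21.3838
Smallest integer n = 22

22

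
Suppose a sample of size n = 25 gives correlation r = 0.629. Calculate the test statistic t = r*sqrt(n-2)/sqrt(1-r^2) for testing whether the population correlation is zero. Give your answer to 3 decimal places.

t = r·√(n−2) / √(1−r²) with r = 0.629, n = 25
  = 0.629·√23 / √(1 − 0.395641)
  = 0.629·4.795832 / 0.777405
  = 3.016578 / 0.777405 = 3.880

3.880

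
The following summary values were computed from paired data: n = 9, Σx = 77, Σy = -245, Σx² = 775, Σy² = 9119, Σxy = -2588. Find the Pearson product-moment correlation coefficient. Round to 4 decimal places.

-0.9219

S_xy = nΣxy − ΣxΣy = 9·(-2588) − 77·(-245) = -23292 − (-18865) = -4427
S_xx = nΣx² − (Σx)² = 9·775 − 77² = 6975 − 5929 = 1046
S_yy = nΣy² − (Σy)² = 9·9119 − (-245)² = 82071 − 60025 = 22046
r = S_xy / √(S_xx·S_yy) = -4427 / √(1046·22046) = -4427 / √23060116 = -4427 / 4802.0950 = -0.9219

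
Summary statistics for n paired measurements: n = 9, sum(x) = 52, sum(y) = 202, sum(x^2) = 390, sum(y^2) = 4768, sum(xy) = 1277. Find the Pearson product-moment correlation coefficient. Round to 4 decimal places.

S_xy = nΣxy − ΣxΣy = 9·1277 − 52·202 = 11493 − 10504 = 989
S_xx = nΣx² − (Σx)² = 9·390 − 52² = 3510 − 2704 = 806
S_yy = nΣy² − (Σy)² = 9·4768 − 202² = 42912 − 40804 = 2108
r = S_xy / √(S_xx·S_yy) = 989 / √(806·2108) = 989 / √1699048 = 989 / 1303.4754 = 0.7587

0.7587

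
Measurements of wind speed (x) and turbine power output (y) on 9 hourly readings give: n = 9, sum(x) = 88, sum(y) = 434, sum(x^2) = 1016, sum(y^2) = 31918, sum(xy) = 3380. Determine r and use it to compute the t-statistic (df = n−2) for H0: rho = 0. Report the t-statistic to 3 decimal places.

-2.327

Numerator: nΣxy − (Σx)(Σy) = 9·3380 − (88)(434) = -7772
Denominator: √[(nΣx²−(Σx)²)(nΣy²−(Σy)²)]
  nΣx²−(Σx)² = 9·1016 − 7744 = 1400;  nΣy²−(Σy)² = 9·31918 − 188356 = 98906
  √(1400·98906) = √138468400 = 11767.2597
r = -7772 / 11767.2597 = -0.6605
t = r·√(n−2)/√(1−r²) = -0.6605·√7 / √(1−0.436260) = -1.747519 / 0.750826 = -2.327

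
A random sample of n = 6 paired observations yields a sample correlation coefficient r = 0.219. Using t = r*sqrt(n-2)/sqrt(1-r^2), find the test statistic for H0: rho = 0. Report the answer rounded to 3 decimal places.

t = r·√(n−2) / √(1−r²) with r = 0.219, n = 6
  = 0.219·√4 / √(1 − 0.047961)
  = 0.219·2.000000 / 0.975725
  = 0.438000 / 0.975725 = 0.449

0.449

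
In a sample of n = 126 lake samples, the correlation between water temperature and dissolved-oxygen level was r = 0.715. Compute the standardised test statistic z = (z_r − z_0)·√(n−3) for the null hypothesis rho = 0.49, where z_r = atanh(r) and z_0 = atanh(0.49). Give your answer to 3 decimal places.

Fisher z: atanh(0.715) = 0.897340, atanh(0.49) = 0.536060
z = (z_r − z_0)·√(n−3) = (0.897340 − 0.536060)·√123 = 0.361280 · 11.090537 = 4.007

4.007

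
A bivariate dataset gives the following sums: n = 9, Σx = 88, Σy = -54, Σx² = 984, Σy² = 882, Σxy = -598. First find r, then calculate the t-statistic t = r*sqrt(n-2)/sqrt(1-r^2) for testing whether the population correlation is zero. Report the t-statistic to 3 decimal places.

S_xy = nΣxy − ΣxΣy = 9·(-598) − 88·(-54) = -5382 − (-4752) = -630
S_xx = nΣx² − (Σx)² = 9·984 − 88² = 8856 − 7744 = 1112
S_yy = nΣy² − (Σy)² = 9·882 − (-54)² = 7938 − 2916 = 5022
r = S_xy / √(S_xx·S_yy) = -630 / √(1112·5022) = -630 / √5584464 = -630 / 2363.1471 = -0.2666
t = r·√(n−2)/√(1−r²) = -0.2666·√7 / √(1−0.071076) = -0.705357 / 0.963807 = -0.732

-0.732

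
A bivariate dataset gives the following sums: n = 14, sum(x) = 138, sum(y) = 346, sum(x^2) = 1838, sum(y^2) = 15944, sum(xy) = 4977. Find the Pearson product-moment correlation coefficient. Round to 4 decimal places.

0.8335

Numerator: nΣxy − (Σx)(Σy) = 14·4977 − (138)(346) = 21930
Denominator: √[(nΣx²−(Σx)²)(nΣy²−(Σy)²)]
  nΣx²−(Σx)² = 14·1838 − 19044 = 6688;  nΣy²−(Σy)² = 14·15944 − 119716 = 103500
  √(6688·103500) = √692208000 = 26309.8461
r = 21930 / 26309.8461 = 0.8335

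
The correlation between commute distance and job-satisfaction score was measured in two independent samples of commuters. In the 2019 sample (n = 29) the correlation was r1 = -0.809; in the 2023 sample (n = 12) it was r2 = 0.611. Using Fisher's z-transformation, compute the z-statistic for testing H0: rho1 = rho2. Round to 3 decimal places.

-4.744

Fisher z-transforms: z1 = atanh(-0.809) = -1.124128, z2 = atanh(0.611) = 0.710516; difference d = -1.834644
Var(d) = 1/26 + 1/9 = 0.0384615 + 0.1111111 = 0.1495726
z = d/√Var(d) = -1.834644 / √0.1495726 = -1.834644 / 0.386746 = -4.744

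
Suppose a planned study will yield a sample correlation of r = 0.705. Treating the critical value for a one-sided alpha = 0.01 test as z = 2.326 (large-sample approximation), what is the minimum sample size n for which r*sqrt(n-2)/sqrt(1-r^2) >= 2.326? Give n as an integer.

8

r√(n−2)/√(1−r²) ≥ 2.326  ⇔  n−2 ≥ (2.326)²·(1−r²)/r²
(1−r²)/r² = (1−0.497025)/0.497025 = 1.0120
n ≥ 2 + 5.410276·1.0120 = 2 + 5.4752 = 7.4752
⌈7.4752⌉ = 8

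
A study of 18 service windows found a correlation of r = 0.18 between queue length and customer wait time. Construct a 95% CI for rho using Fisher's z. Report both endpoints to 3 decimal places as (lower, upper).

(-0.313, 0.597)

z_r = atanh(0.18) = 0.181983;  SE = 1/√(n−3) = 1/√15 = 0.258199
z-limits: 0.181983 ± 1.960·0.258199 = 0.181983 ± 0.506070 = [-0.324087, 0.688053]
ρ-limits: (tanh -0.324087, tanh 0.688053) = (-0.313, 0.597)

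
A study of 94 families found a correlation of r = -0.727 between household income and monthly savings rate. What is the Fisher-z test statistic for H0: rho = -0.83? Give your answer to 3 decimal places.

2.536

z_r = atanh(-0.727) = -0.922335,  z_0 = atanh(-0.83) = -1.188136
SE = 1/√(n−3) = 1/√91 = 0.104828
z = (z_r − z_0)/SE = (-0.922335 − (-1.188136)) / 0.104828 = 0.265801 / 0.104828 = 2.536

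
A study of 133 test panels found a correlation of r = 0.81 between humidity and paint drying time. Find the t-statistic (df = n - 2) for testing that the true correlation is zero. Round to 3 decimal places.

15.809

t = r·√(n−2) / √(1−r²) with r = 0.81, n = 133
  = 0.81·√131 / √(1 − 0.6561)
  = 0.81·11.445523 / 0.586430
  = 9.270874 / 0.586430 = 15.809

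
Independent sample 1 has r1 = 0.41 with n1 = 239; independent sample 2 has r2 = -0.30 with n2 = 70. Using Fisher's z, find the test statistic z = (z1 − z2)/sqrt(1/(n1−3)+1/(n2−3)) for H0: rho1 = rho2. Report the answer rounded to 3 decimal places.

5.383

z1 = atanh(0.41) = 0.435611,  z2 = atanh(-0.30) = -0.309520
SE = √(1/(n1−3) + 1/(n2−3)) = √(1/236 + 1/67) = √(0.0042373 + 0.0149254) = √0.0191627 = 0.138429
z = (z1 − z2)/SE = (0.435611 − (-0.309520)) / 0.138429 = 0.745131 / 0.138429 = 5.383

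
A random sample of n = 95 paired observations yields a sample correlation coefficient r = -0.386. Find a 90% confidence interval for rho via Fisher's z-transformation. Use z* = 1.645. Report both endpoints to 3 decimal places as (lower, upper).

(-0.522, -0.231)

z_r = atanh(-0.386) = -0.407091;  SE = 1/√(n−3) = 1/√92 = 0.104257
z-limits: -0.407091 ± 1.645·0.104257 = -0.407091 ± 0.171503 = [-0.578594, -0.235588]
ρ-limits: (tanh -0.578594, tanh -0.235588) = (-0.522, -0.231)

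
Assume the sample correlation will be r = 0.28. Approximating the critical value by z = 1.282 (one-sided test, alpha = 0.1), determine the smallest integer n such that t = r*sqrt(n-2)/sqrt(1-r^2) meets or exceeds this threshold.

22

r√(n−2)/√(1−r²) ≥ 1.282  ⇔  n−2 ≥ (1.282)²·(1−r²)/r²
(1−r²)/r² = (1−0.0784)/0.0784 = 11.7551
n ≥ 2 + 1.643524·11.7551 = 2 + 19.3198 = 21.3198
⌈21.3198⌉ = 22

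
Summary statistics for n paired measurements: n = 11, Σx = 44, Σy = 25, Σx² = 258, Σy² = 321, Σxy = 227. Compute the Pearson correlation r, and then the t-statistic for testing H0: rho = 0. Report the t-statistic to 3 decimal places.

S_xy = nΣxy − ΣxΣy = 11·227 − 44·25 = 2497 − 1100 = 1397
S_xx = nΣx² − (Σx)² = 11·258 − 44² = 2838 − 1936 = 902
S_yy = nΣy² − (Σy)² = 11·321 − 25² = 3531 − 625 = 2906
r = S_xy / √(S_xx·S_yy) = 1397 / √(902·2906) = 1397 / √2621212 = 1397 / 1619.0158 = 0.8629
t = r·√(n−2)/√(1−r²) = 0.8629·√9 / √(1−0.744596) = 2.588700 / 0.505375 = 5.122

5.122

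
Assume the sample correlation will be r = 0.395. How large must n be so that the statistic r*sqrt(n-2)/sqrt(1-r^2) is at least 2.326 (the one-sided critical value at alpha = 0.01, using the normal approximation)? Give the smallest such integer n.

r√(n−2)/√(1−r²) ≥ 2.326  ⇔  n−2 ≥ (2.326)²·(1−r²)/r²
(1−r²)/r² = (1−0.156025)/0.156025 = 5.4092
n ≥ 2 + 5.410276·5.4092 = 2 + 29.2653 = 31.2653
⌈31.2653⌉ = 32

32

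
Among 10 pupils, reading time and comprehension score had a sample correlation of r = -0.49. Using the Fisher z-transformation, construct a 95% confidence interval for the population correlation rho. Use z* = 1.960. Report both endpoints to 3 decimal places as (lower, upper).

Fisher z: z_r = atanh(r) = ½·ln((1+(-0.49))/(1−(-0.49))) = -0.536060
SE(z) = 1/√(n−3) = 1/√7 = 0.377964
95% ⇒ z* = 1.960; margin = 1.960·0.377964 = 0.740809
CI on z-scale: (-1.276869, 0.204749)
Back-transform: tanh(-1.276869) = -0.855648, tanh(0.204749) = 0.201935

(-0.856, 0.202)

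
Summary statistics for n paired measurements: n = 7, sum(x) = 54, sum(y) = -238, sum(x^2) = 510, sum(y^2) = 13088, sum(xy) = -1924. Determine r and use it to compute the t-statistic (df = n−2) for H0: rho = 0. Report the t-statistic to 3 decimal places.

Numerator: nΣxy − (Σx)(Σy) = 7·(-1924) − (54)(-238) = -616
Denominator: √[(nΣx²−(Σx)²)(nΣy²−(Σy)²)]
  nΣx²−(Σx)² = 7·510 − 2916 = 654;  nΣy²−(Σy)² = 7·13088 − 56644 = 34972
  √(654·34972) = √22871688 = 4782.4354
r = -616 / 4782.4354 = -0.1288
t = r·√(n−2)/√(1−r²) = -0.1288·√5 / √(1−0.016589) = -0.288006 / 0.991671 = -0.290

-0.290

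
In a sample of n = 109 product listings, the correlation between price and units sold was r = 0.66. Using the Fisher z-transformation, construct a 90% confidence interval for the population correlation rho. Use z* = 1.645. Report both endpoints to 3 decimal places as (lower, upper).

(0.560, 0.741)

Fisher z: z_r = atanh(r) = ½·ln((1+0.66)/(1−0.66)) = 0.792814
SE(z) = 1/√(n−3) = 1/√106 = 0.097129
90% ⇒ z* = 1.645; margin = 1.645·0.097129 = 0.159777
CI on z-scale: (0.633037, 0.952591)
Back-transform: tanh(0.633037) = 0.560140, tanh(0.952591) = 0.740954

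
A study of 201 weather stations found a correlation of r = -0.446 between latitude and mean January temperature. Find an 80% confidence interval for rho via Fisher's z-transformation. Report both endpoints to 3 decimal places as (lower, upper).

z_r = atanh(-0.446) = -0.479696;  SE = 1/√(n−3) = 1/√198 = 0.071067
z-limits: -0.479696 ± 1.282·0.071067 = -0.479696 ± 0.091108 = [-0.570804, -0.388588]
ρ-limits: (tanh -0.570804, tanh -0.388588) = (-0.516, -0.370)

(-0.516, -0.370)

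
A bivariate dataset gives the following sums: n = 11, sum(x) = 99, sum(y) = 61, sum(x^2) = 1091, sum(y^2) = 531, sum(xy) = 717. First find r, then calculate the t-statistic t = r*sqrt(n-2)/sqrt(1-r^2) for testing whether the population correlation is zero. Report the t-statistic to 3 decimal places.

4.961

S_xy = nΣxy − ΣxΣy = 11·717 − 99·61 = 7887 − 6039 = 1848
S_xx = nΣx² − (Σx)² = 11·1091 − 99² = 12001 − 9801 = 2200
S_yy = nΣy² − (Σy)² = 11·531 − 61² = 5841 − 3721 = 2120
r = S_xy / √(S_xx·S_yy) = 1848 / √(2200·2120) = 1848 / √4664000 = 1848 / 2159.6296 = 0.8557
t = r·√(n−2)/√(1−r²) = 0.8557·√9 / √(1−0.732222) = 2.567100 / 0.517473 = 4.961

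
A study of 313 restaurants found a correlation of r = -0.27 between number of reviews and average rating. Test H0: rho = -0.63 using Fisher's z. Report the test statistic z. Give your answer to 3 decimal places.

Fisher z: atanh(-0.27) = -0.276864, atanh(-0.63) = -0.741416
z = (z_r − z_0)·√(n−3) = (-0.276864 − (-0.741416))·√310 = 0.464552 · 17.606817 = 8.179

8.179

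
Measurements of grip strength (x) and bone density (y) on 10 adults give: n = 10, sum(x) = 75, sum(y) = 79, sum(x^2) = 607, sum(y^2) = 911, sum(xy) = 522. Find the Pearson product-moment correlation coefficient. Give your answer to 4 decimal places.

-0.6239

Numerator: nΣxy − (Σx)(Σy) = 10·522 − (75)(79) = -705
Denominator: √[(nΣx²−(Σx)²)(nΣy²−(Σy)²)]
  nΣx²−(Σx)² = 10·607 − 5625 = 445;  nΣy²−(Σy)² = 10·911 − 6241 = 2869
  √(445·2869) = √1276705 = 1129.9137
r = -705 / 1129.9137 = -0.6239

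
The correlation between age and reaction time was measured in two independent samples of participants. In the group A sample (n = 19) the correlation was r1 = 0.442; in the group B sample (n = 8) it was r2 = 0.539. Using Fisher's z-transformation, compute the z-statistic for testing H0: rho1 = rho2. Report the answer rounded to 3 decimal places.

-0.250

Fisher z-transforms: z1 = atanh(0.442) = 0.474714, z2 = atanh(0.539) = 0.602745; difference d = -0.128031
Var(d) = 1/16 + 1/5 = 0.0625000 + 0.2000000 = 0.2625000
z = d/√Var(d) = -0.128031 / √0.2625000 = -0.128031 / 0.512348 = -0.250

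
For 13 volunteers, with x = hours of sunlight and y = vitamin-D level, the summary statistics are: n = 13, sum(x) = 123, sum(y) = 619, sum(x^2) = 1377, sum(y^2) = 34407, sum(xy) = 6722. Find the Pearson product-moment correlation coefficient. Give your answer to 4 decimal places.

0.8437

Numerator: nΣxy − (Σx)(Σy) = 13·6722 − (123)(619) = 11249
Denominator: √[(nΣx²−(Σx)²)(nΣy²−(Σy)²)]
  nΣx²−(Σx)² = 13·1377 − 15129 = 2772;  nΣy²−(Σy)² = 13·34407 − 383161 = 64130
  √(2772·64130) = √177768360 = 13332.9802
r = 11249 / 13332.9802 = 0.8437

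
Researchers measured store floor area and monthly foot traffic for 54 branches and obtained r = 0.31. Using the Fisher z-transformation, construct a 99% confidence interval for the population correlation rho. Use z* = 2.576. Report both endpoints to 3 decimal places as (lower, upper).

(-0.040, 0.592)

z_r = atanh(0.31) = 0.320545;  SE = 1/√(n−3) = 1/√51 = 0.140028
z-limits: 0.320545 ± 2.576·0.140028 = 0.320545 ± 0.360712 = [-0.040167, 0.681257]
ρ-limits: (tanh -0.040167, tanh 0.681257) = (-0.040, 0.592)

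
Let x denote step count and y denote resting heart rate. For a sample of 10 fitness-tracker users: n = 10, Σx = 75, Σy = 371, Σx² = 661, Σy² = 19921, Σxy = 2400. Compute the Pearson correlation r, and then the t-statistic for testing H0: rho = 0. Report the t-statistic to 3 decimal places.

S_xy = nΣxy − ΣxΣy = 10·2400 − 75·371 = 24000 − 27825 = -3825
S_xx = nΣx² − (Σx)² = 10·661 − 75² = 6610 − 5625 = 985
S_yy = nΣy² − (Σy)² = 10·19921 − 371² = 199210 − 137641 = 61569
r = S_xy / √(S_xx·S_yy) = -3825 / √(985·61569) = -3825 / √60645465 = -3825 / 7787.5198 = -0.4912
t = r·√(n−2)/√(1−r²) = -0.4912·√8 / √(1−0.241277) = -1.389323 / 0.871047 = -1.595

-1.595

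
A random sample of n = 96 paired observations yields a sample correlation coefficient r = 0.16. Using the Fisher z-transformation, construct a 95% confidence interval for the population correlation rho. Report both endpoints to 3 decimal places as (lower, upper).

(-0.042, 0.349)

Fisher z: z_r = atanh(r) = ½·ln((1+0.16)/(1−0.16)) = 0.161387
SE(z) = 1/√(n−3) = 1/√93 = 0.103695
95% ⇒ z* = 1.960; margin = 1.960·0.103695 = 0.203242
CI on z-scale: (-0.041855, 0.364629)
Back-transform: tanh(-0.041855) = -0.041831, tanh(0.364629) = 0.349285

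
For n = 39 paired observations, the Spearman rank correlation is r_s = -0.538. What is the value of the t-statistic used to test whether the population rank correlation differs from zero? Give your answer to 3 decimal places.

-3.882

1 − r_s² = 1 − 0.289444 = 0.710556;  √(1−r_s²) = 0.842945
√(n−2) = √37 = 6.082763
t = r_s·√(n−2)/√(1−r_s²) = -0.538 · 6.082763 / 0.842945 = -3.882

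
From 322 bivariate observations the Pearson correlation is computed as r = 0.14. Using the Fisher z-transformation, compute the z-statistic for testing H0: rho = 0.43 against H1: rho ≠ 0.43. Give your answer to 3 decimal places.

z_r = atanh(0.14) = 0.140926,  z_0 = atanh(0.43) = 0.459897
SE = 1/√(n−3) = 1/√319 = 0.055989
z = (z_r − z_0)/SE = (0.140926 − 0.459897) / 0.055989 = -0.318971 / 0.055989 = -5.697

-5.697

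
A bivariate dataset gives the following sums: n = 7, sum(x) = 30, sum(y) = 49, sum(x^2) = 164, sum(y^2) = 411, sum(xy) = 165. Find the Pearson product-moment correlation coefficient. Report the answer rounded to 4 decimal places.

-0.9168

Numerator: nΣxy − (Σx)(Σy) = 7·165 − (30)(49) = -315
Denominator: √[(nΣx²−(Σx)²)(nΣy²−(Σy)²)]
  nΣx²−(Σx)² = 7·164 − 900 = 248;  nΣy²−(Σy)² = 7·411 − 2401 = 476
  √(248·476) = √118048 = 343.5811
r = -315 / 343.5811 = -0.9168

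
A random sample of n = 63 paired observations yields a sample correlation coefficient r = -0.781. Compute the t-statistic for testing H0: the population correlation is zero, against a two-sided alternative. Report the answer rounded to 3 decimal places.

-9.767

1 − r² = 1 − 0.609961 = 0.390039;  √(1−r²) = 0.624531
√(n−2) = √61 = 7.810250
t = r·√(n−2)/√(1−r²) = -0.781 · 7.810250 / 0.624531 = -9.767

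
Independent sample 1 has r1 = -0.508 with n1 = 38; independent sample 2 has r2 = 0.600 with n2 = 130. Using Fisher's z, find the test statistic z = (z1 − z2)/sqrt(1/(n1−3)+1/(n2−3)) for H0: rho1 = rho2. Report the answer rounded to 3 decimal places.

-6.564

z1 = atanh(-0.508) = -0.560030,  z2 = atanh(0.600) = 0.693147
SE = √(1/(n1−3) + 1/(n2−3)) = √(1/35 + 1/127) = √(0.0285714 + 0.0078740) = √0.0364454 = 0.190907
z = (z1 − z2)/SE = (-0.560030 − 0.693147) / 0.190907 = -1.253177 / 0.190907 = -6.564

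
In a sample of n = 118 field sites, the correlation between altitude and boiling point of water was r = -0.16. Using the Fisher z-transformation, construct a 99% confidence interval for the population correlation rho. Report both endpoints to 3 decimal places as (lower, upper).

Fisher z: z_r = atanh(r) = ½·ln((1+(-0.16))/(1−(-0.16))) = -0.161387
SE(z) = 1/√(n−3) = 1/√115 = 0.093250
99% ⇒ z* = 2.576; margin = 2.576·0.093250 = 0.240212
CI on z-scale: (-0.401599, 0.078825)
Back-transform: tanh(-0.401599) = -0.381316, tanh(0.078825) = 0.078662

(-0.381, 0.079)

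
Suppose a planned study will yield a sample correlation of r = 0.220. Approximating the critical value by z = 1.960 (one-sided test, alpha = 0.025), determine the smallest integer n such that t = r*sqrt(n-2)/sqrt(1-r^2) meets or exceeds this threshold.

Need r·√(n−2)/√(1−r²) ≥ 1.960
√(n−2) ≥ 1.960·√(1−0.048400) / 0.220 = 1.960·0.975500 / 0.220 = 8.6908
n−2 ≥ 75.5300  ⇒  n ≥ 77.5300
Smallest integer n = 78

78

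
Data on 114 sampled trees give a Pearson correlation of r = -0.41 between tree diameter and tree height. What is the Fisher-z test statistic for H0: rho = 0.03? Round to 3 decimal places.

-4.906

Fisher z: atanh(-0.41) = -0.435611, atanh(0.03) = 0.030009
z = (z_r − z_0)·√(n−3) = (-0.435611 − 0.030009)·√111 = -0.465620 · 10.535654 = -4.906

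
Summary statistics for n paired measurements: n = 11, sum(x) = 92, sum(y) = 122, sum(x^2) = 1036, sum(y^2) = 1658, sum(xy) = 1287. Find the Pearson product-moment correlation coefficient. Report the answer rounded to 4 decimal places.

0.9353

Numerator: nΣxy − (Σx)(Σy) = 11·1287 − (92)(122) = 2933
Denominator: √[(nΣx²−(Σx)²)(nΣy²−(Σy)²)]
  nΣx²−(Σx)² = 11·1036 − 8464 = 2932;  nΣy²−(Σy)² = 11·1658 − 14884 = 3354
  √(2932·3354) = √9833928 = 3135.9094
r = 2933 / 3135.9094 = 0.9353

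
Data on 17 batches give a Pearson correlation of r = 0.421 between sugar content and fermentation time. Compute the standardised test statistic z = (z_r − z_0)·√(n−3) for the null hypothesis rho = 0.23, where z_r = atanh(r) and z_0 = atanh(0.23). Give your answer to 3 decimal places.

0.803

Fisher z: atanh(0.421) = 0.448907, atanh(0.23) = 0.234189
z = (z_r − z_0)·√(n−3) = (0.448907 − 0.234189)·√14 = 0.214718 · 3.741657 = 0.803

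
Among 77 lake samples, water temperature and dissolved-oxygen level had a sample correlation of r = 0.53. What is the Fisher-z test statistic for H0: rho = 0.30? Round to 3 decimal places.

z_r = atanh(0.53) = 0.590145,  z_0 = atanh(0.30) = 0.309520
SE = 1/√(n−3) = 1/√74 = 0.116248
z = (z_r − z_0)/SE = (0.590145 − 0.309520) / 0.116248 = 0.280625 / 0.116248 = 2.414

2.414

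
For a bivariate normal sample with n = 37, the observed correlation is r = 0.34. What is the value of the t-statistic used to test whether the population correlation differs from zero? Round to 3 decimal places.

t = r·√(n−2) / √(1−r²) with r = 0.34, n = 37
  = 0.34·√35 / √(1 − 0.1156)
  = 0.34·5.916080 / 0.940425
  = 2.011467 / 0.940425 = 2.139

2.139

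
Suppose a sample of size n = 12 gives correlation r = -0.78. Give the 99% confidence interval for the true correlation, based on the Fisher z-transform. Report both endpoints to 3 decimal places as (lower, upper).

(-0.957, -0.185)

z_r = atanh(-0.78) = -1.045371;  SE = 1/√(n−3) = 1/√9 = 0.333333
z-limits: -1.045371 ± 2.576·0.333333 = -1.045371 ± 0.858666 = [-1.904037, -0.186705]
ρ-limits: (tanh -1.904037, tanh -0.186705) = (-0.957, -0.185)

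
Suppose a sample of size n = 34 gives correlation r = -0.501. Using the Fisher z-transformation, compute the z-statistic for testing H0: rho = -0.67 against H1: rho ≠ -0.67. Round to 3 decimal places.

z_r = atanh(-0.501) = -0.550640,  z_0 = atanh(-0.67) = -0.810743
SE = 1/√(n−3) = 1/√31 = 0.179605
z = (z_r − z_0)/SE = (-0.550640 − (-0.810743)) / 0.179605 = 0.260103 / 0.179605 = 1.448

1.448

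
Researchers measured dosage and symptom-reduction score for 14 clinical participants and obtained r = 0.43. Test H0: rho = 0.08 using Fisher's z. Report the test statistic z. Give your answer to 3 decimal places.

1.259

Fisher z: atanh(0.43) = 0.459897, atanh(0.08) = 0.080171
z = (z_r − z_0)·√(n−3) = (0.459897 − 0.080171)·√11 = 0.379726 · 3.316625 = 1.259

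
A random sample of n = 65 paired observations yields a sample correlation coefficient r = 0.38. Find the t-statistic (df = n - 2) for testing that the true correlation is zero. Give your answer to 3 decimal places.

3.261

t = r·√(n−2) / √(1−r²) with r = 0.38, n = 65
  = 0.38·√63 / √(1 − 0.1444)
  = 0.38·7.937254 / 0.924986
  = 3.016157 / 0.924986 = 3.261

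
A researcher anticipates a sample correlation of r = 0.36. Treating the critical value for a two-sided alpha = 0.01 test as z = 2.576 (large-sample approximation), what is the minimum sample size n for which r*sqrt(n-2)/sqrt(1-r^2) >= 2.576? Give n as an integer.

r√(n−2)/√(1−r²) ≥ 2.576  ⇔  n−2 ≥ (2.576)²·(1−r²)/r²
(1−r²)/r² = (1−0.1296)/0.1296 = 6.7160
n ≥ 2 + 6.635776·6.7160 = 2 + 44.5659 = 46.5659
⌈46.5659⌉ = 47

47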